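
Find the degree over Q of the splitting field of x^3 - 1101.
[K : Q] = 6

The roots of x^3 - 1101 are ∛1101, ω∛1101, ω^2∛1101 where ω = e^(2πi/3) is a primitive cube root of unity, so K = Q(∛1101, ω). Now [Q(∛1101):Q] = 3 (since 1101 is not a perfect cube, x^3 - 1101 is irreducible) and [Q(ω):Q] = 2. Both 2 and 3 divide [K:Q], and [K:Q] ≤ 3·2 = 6, so [K:Q] = 6. (Equivalently: Q(∛1101) ⊂ R but ω ∉ R, so [K : Q(∛1101)] = 2.)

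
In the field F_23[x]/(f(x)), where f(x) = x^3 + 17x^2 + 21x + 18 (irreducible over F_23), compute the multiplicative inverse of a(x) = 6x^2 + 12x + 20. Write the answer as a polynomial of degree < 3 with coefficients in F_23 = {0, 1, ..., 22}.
a(x)^(-1) ≡ 3x^2 + 14x + 4 (mod f(x))

Since f is irreducible over F_23, F_23[x]/(f) is a field and a(x) ≠ 0 has an inverse. Apply the extended Euclidean algorithm to f(x) and a(x) in F_23[x]: f(x) = (4x + 14)·a(x) + (3x + 14);  a(x) = (2x + 10)·(3x + 14) + (18). The last nonzero remainder is the constant 18 = gcd(f, a) in F_23. Back-substituting through the division chain expresses 18 = s(x)·a(x) + t(x)·f(x) with s(x) ≡ 8x^2 + 22x + 3 (mod f), so (8x^2 + 22x + 3)·a(x) ≡ 18 (mod f). Multiplying by 18^(-1) ≡ 9 in F_23 gives a(x)^(-1) ≡ 9·(8x^2 + 22x + 3) ≡ 3x^2 + 14x + 4 (mod f). Check: (6x^2 + 12x + 20)·(3x^2 + 14x + 4) = 18x^4 + 5x^3 + 22x^2 + 6x + 11 ≡ 1 (mod x^3 + 17x^2 + 21x + 18).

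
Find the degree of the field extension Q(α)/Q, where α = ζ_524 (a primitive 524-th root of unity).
[Q(α):Q] = 260

The minimal polynomial of ζ_524 over Q is the 524-th cyclotomic polynomial Φ_524(x), which is irreducible over Q and has degree φ(524) = 260. Hence [Q(α):Q] = φ(524) = 260.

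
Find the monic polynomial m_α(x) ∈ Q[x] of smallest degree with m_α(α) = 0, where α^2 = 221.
m_α(x) = x^2 - 221

α satisfies α^2 - 221 = 0, so x^2 - 221 annihilates α. Since d = 221 is squarefree and ≠ 1, it is not a perfect square in Q, so x^2 - 221 has no rational root and is therefore irreducible over Q (a degree-2 polynomial over a field is irreducible iff it has no root). Hence m_α(x) = x^2 - 221.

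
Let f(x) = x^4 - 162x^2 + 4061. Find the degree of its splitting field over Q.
[K : Q] = 4

Solving the quadratic in x^2: x^2 = (162 ± √(162^2 - 4·4061))/2 = (162 ± √10000)/2 = (162 ± 100)/2, giving x^2 = 31 or x^2 = 131. So f(x) = (x^2 - 31)(x^2 - 131) and the roots of f are ±√31, ±√131. Hence the splitting field is K = Q(√31, √131). Since 31 and 131 are distinct squarefree integers > 1, their product 4061 is not a perfect square, so √131 ∉ Q(√31). By the tower law [K:Q] = [Q(√31,√131):Q(√31)] · [Q(√31):Q] = 2 · 2 = 4.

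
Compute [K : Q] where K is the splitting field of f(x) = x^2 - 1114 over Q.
[K : Q] = 2

f(x) = x^2 - 1114 factors as (x - √1114)(x + √1114). The splitting field is K = Q(√1114). Since 1114 is squarefree and > 1, it is not a perfect square, so x^2 - 1114 is irreducible over Q and [Q(√1114) : Q] = 2. Hence [K : Q] = 2.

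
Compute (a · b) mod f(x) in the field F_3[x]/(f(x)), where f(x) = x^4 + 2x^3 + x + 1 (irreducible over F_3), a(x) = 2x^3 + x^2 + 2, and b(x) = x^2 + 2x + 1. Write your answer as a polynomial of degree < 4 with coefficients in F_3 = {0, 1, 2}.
a · b ≡ 2x^3 + x^2 + x + 1 (mod f(x))

Multiply in F_3[x]: a(x)·b(x) = (2x^3 + x^2 + 2)·(x^2 + 2x + 1) = 2x^5 + 2x^4 + x^3 + x + 2. This has degree ≥ 4, so divide by f(x) over F_3: 2x^5 + 2x^4 + x^3 + x + 2 = (2x + 1)·(x^4 + 2x^3 + x + 1) + (2x^3 + x^2 + x + 1). Hence a·b ≡ 2x^3 + x^2 + x + 1 (mod f). (F_3[x]/(f) is a field with 3^4 = 81 elements since f is irreducible of degree 4.)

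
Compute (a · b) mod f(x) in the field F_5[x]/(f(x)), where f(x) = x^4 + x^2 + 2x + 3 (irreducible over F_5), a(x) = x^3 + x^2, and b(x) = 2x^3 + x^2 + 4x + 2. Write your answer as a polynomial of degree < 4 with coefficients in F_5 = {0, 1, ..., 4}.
a · b ≡ 4x^3 + 2x^2 + 1 (mod f(x))

Multiply in F_5[x]: a(x)·b(x) = (x^3 + x^2)·(2x^3 + x^2 + 4x + 2) = 2x^6 + 3x^5 + x^3 + 2x^2. This has degree ≥ 4, so divide by f(x) over F_5: 2x^6 + 3x^5 + x^3 + 2x^2 = (2x^2 + 3x + 3)·(x^4 + x^2 + 2x + 3) + (4x^3 + 2x^2 + 1). Hence a·b ≡ 4x^3 + 2x^2 + 1 (mod f). (F_5[x]/(f) is a field with 5^4 = 625 elements since f is irreducible of degree 4.)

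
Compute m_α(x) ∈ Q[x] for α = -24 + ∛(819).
m_α(x) = x^3 + 72x^2 + 1728x + 13005

Set β = α + 24 = ∛(819), so β^3 = 819. Then (α + 24)^3 - 819 = 0, i.e. α is a root of g(x) = (x + 24)^3 - 819 = x^3 + 72x^2 + 1728x + 13005. Since g(x) = h(x + 24) where h(x) = x^3 - 819, and h is irreducible over Q (because 819 is not a perfect cube, so h has no rational root, and a monic cubic with no rational root is irreducible), g is also irreducible (irreducibility is preserved under the substitution x → x + 24). Hence m_α(x) = x^3 + 72x^2 + 1728x + 13005.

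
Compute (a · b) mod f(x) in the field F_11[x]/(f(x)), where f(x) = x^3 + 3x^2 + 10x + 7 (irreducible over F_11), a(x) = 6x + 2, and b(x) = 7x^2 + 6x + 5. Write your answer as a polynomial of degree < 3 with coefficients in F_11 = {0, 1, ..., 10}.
a · b ≡ x^2 + 7x + 2 (mod f(x))

Multiply in F_11[x]: a(x)·b(x) = (6x + 2)·(7x^2 + 6x + 5) = 9x^3 + 6x^2 + 9x + 10. This has degree ≥ 3, so divide by f(x) over F_11: 9x^3 + 6x^2 + 9x + 10 = (9)·(x^3 + 3x^2 + 10x + 7) + (x^2 + 7x + 2). Hence a·b ≡ x^2 + 7x + 2 (mod f). (F_11[x]/(f) is a field with 11^3 = 1331 elements since f is irreducible of degree 3.)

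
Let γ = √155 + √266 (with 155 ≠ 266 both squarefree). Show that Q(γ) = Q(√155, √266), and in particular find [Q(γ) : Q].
[Q(γ) : Q] = 4 (equivalently, Q(γ) = Q(√155, √266))

Obviously Q(γ) ⊆ Q(√155, √266), and [Q(√155, √266):Q] = 4 (since 155, 266 are distinct squarefree integers > 1 with 41230 not a perfect square). To show equality we compute the minimal polynomial of γ. From γ = √155 + √266: γ^2 = 155 + 2√(41230) + 266 = 421 + 2√(41230), so γ^2 - 421 = 2√(41230); squaring, (γ^2 - 421)^2 = 4·41230, i.e. γ^4 - 842γ^2 + 177241 - 164920 = 0, i.e. γ^4 - 842γ^2 + 12321 = 0. So γ is a root of x^4 - 842x^2 + 12321. This polynomial is irreducible over Q: it has no rational root (each ±√155 ± √266 is irrational), and any factorization into two quadratics over Q would force √(41230) ∈ Q (pairing opposite roots) or √155, √266 ∈ Q (other pairings), all impossible. Hence [Q(γ):Q] = 4 = [Q(√155, √266):Q], so Q(γ) = Q(√155, √266).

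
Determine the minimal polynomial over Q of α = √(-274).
m_α(x) = x^2 + 274

α satisfies α^2 + 274 = 0, so x^2 + 274 annihilates α. Since d = -274 is squarefree and ≠ 1, it is not a perfect square in Q, so x^2 + 274 has no rational root and is therefore irreducible over Q (a degree-2 polynomial over a field is irreducible iff it has no root). Hence m_α(x) = x^2 + 274.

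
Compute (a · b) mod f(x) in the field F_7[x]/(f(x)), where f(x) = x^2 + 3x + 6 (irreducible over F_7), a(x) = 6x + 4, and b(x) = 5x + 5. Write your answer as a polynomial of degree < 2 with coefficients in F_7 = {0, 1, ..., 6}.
a · b ≡ 2x + 1 (mod f(x))

Multiply in F_7[x]: a(x)·b(x) = (6x + 4)·(5x + 5) = 2x^2 + x + 6. This has degree ≥ 2, so divide by f(x) over F_7: 2x^2 + x + 6 = (2)·(x^2 + 3x + 6) + (2x + 1). Hence a·b ≡ 2x + 1 (mod f). (F_7[x]/(f) is a field with 7^2 = 49 elements since f is irreducible of degree 2.)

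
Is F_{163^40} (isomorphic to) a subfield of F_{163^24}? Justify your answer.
No: F_{163^40} is not a subfield of F_{163^24}

F_{p^m} embeds in F_{p^n} iff m | n. Here 40 ∤ 24 (since 24 = 0·40 + 24 with remainder 24 ≠ 0), so F_{163^40} is not a subfield of F_{163^24}. Equivalently: if it were, the tower law would give 40 = [F_{163^40}:F_163] dividing [F_{163^24}:F_163] = 24, contradiction.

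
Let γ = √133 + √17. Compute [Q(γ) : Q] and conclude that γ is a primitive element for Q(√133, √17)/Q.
[Q(γ) : Q] = 4 (equivalently, Q(γ) = Q(√133, √17))

Obviously Q(γ) ⊆ Q(√133, √17), and [Q(√133, √17):Q] = 4 (since 133, 17 are distinct squarefree integers > 1 with 2261 not a perfect square). To show equality we compute the minimal polynomial of γ. From γ = √133 + √17: γ^2 = 133 + 2√(2261) + 17 = 150 + 2√(2261), so γ^2 - 150 = 2√(2261); squaring, (γ^2 - 150)^2 = 4·2261, i.e. γ^4 - 300γ^2 + 22500 - 9044 = 0, i.e. γ^4 - 300γ^2 + 13456 = 0. So γ is a root of x^4 - 300x^2 + 13456. This polynomial is irreducible over Q: it has no rational root (each ±√133 ± √17 is irrational), and any factorization into two quadratics over Q would force √(2261) ∈ Q (pairing opposite roots) or √133, √17 ∈ Q (other pairings), all impossible. Hence [Q(γ):Q] = 4 = [Q(√133, √17):Q], so Q(γ) = Q(√133, √17).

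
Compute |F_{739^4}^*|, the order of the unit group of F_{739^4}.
|F_{739^4}^*| = 298248146640

F_{739^4} has 739^4 = 298248146641 elements; its multiplicative group consists of all nonzero elements, so |F_{739^4}^*| = 298248146641 - 1 = 298248146640. (It is cyclic since any finite subgroup of the multiplicative group of a field is cyclic.)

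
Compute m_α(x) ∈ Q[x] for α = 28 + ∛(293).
m_α(x) = x^3 - 84x^2 + 2352x - 22245

Set β = α - 28 = ∛(293), so β^3 = 293. Then (α - 28)^3 - 293 = 0, i.e. α is a root of g(x) = (x - 28)^3 - 293 = x^3 - 84x^2 + 2352x - 22245. Since g(x) = h(x - 28) where h(x) = x^3 - 293, and h is irreducible over Q (because 293 is not a perfect cube, so h has no rational root, and a monic cubic with no rational root is irreducible), g is also irreducible (irreducibility is preserved under the substitution x → x - 28). Hence m_α(x) = x^3 - 84x^2 + 2352x - 22245.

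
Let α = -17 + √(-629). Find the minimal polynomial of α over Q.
m_α(x) = x^2 + 34x + 918

From α + 17 = √(-629), squaring gives (α + 17)^2 = -629, i.e. α^2 + 34α + 289 = -629, so α^2 + 34α + 918 = 0. The discriminant of x^2 + 34x + 918 is (34)^2 - 4·(918) = 1156 - 3672 = -2516, and 4·(-629) is not a perfect square in Q since -629 is squarefree and ≠ 1. Hence x^2 + 34x + 918 is irreducible over Q and is the minimal polynomial of α.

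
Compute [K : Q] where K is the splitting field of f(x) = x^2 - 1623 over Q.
[K : Q] = 2

f(x) = x^2 - 1623 factors as (x - √1623)(x + √1623). The splitting field is K = Q(√1623). Since 1623 is squarefree and > 1, it is not a perfect square, so x^2 - 1623 is irreducible over Q and [Q(√1623) : Q] = 2. Hence [K : Q] = 2.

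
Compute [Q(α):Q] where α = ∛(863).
[Q(α):Q] = 3

The minimal polynomial of α is x^3 - 863, irreducible over Q since 863 is not a perfect cube (so x^3 - 863 has no rational root). Hence [Q(α):Q] = deg(m_α) = 3.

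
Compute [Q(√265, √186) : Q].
[Q(√265, √186) : Q] = 4

[Q(√265):Q] = 2 (min poly x^2 - 265, irreducible since 265 is squarefree > 1). For the top step, suppose √186 ∈ Q(√265), say √186 = c + d√265 with c, d ∈ Q. Squaring: 186 = c^2 + 265d^2 + 2cd√265. Since √265 ∉ Q this forces 2cd = 0. If d = 0 then √186 = c ∈ Q, contradicting 186 squarefree > 1. If c = 0 then 186 = 265d^2, so 265·186 = (265d)^2 is a perfect square in Q — but 265·186 = 49290 is not a perfect square (since 265 and 186 are distinct squarefree integers). Contradiction. Hence √186 ∉ Q(√265), so x^2 - 186 stays irreducible over Q(√265) and [Q(√265, √186) : Q(√265)] = 2. By the tower law, [Q(√265, √186) : Q] = 2 · 2 = 4.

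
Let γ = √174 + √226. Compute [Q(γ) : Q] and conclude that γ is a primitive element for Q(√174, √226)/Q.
[Q(γ) : Q] = 4 (equivalently, Q(γ) = Q(√174, √226))

Obviously Q(γ) ⊆ Q(√174, √226), and [Q(√174, √226):Q] = 4 (since 174, 226 are distinct squarefree integers > 1 with 39324 not a perfect square). To show equality we compute the minimal polynomial of γ. From γ = √174 + √226: γ^2 = 174 + 2√(39324) + 226 = 400 + 2√(39324), so γ^2 - 400 = 2√(39324); squaring, (γ^2 - 400)^2 = 4·39324, i.e. γ^4 - 800γ^2 + 160000 - 157296 = 0, i.e. γ^4 - 800γ^2 + 2704 = 0. So γ is a root of x^4 - 800x^2 + 2704. This polynomial is irreducible over Q: it has no rational root (each ±√174 ± √226 is irrational), and any factorization into two quadratics over Q would force √(39324) ∈ Q (pairing opposite roots) or √174, √226 ∈ Q (other pairings), all impossible. Hence [Q(γ):Q] = 4 = [Q(√174, √226):Q], so Q(γ) = Q(√174, √226).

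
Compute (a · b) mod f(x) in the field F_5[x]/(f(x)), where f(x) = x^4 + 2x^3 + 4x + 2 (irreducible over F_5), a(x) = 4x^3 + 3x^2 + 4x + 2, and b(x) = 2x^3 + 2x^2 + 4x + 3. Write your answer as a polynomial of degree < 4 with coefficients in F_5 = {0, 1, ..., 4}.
a · b ≡ x^3 + x^2 + 3x + 3 (mod f(x))

Multiply in F_5[x]: a(x)·b(x) = (4x^3 + 3x^2 + 4x + 2)·(2x^3 + 2x^2 + 4x + 3) = 3x^6 + 4x^5 + x^3 + 4x^2 + 1. This has degree ≥ 4, so divide by f(x) over F_5: 3x^6 + 4x^5 + x^3 + 4x^2 + 1 = (3x^2 + 3x + 4)·(x^4 + 2x^3 + 4x + 2) + (x^3 + x^2 + 3x + 3). Hence a·b ≡ x^3 + x^2 + 3x + 3 (mod f). (F_5[x]/(f) is a field with 5^4 = 625 elements since f is irreducible of degree 4.)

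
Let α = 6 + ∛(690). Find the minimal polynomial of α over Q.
m_α(x) = x^3 - 18x^2 + 108x - 906

Set β = α - 6 = ∛(690), so β^3 = 690. Then (α - 6)^3 - 690 = 0, i.e. α is a root of g(x) = (x - 6)^3 - 690 = x^3 - 18x^2 + 108x - 906. Since g(x) = h(x - 6) where h(x) = x^3 - 690, and h is irreducible over Q (because 690 is not a perfect cube, so h has no rational root, and a monic cubic with no rational root is irreducible), g is also irreducible (irreducibility is preserved under the substitution x → x - 6). Hence m_α(x) = x^3 - 18x^2 + 108x - 906.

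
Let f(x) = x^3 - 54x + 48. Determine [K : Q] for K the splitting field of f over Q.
[K : Q] = 6

By the rational root test, any rational root of the monic integer polynomial f(x) = x^3 - 54x + 48 must be an integer dividing the constant term 48, i.e. one of ±{1, 2, 3, 4, 6, 8, 12, 16, 24, 48}. Evaluating: f(1) = -5, f(-1) = 101, f(2) = -52, f(-2) = 148, f(3) = -87, f(-3) = 183, f(4) = -104, f(-4) = 200, f(6) = -60, f(-6) = 156, f(8) = 128, f(-8) = -32, f(12) = 1128, f(-12) = -1032, f(16) = 3280, f(-16) = -3184, f(24) = 12576, f(-24) = -12480, f(48) = 108048, f(-48) = -107952; none is 0, so f has no rational root and is therefore irreducible over Q (a cubic with no linear factor over a field is irreducible). For an irreducible cubic, the Galois group is A_3 or S_3 according as the discriminant disc(f) = -4a^3 - 27b^2 = -4·(-54)^3 - 27·(48)^2 = 567648 is or is not a square in Q. Here disc(f) = 567648 is not a perfect square in Q, so the Galois group of f over Q is not contained in A_3 and must be all of S_3. The splitting field has degree |S_3| = 6 over Q, so [K : Q] = 6.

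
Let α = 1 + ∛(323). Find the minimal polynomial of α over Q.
m_α(x) = x^3 - 3x^2 + 3x - 324

Set β = α - 1 = ∛(323), so β^3 = 323. Then (α - 1)^3 - 323 = 0, i.e. α is a root of g(x) = (x - 1)^3 - 323 = x^3 - 3x^2 + 3x - 324. Since g(x) = h(x - 1) where h(x) = x^3 - 323, and h is irreducible over Q (because 323 is not a perfect cube, so h has no rational root, and a monic cubic with no rational root is irreducible), g is also irreducible (irreducibility is preserved under the substitution x → x - 1). Hence m_α(x) = x^3 - 3x^2 + 3x - 324.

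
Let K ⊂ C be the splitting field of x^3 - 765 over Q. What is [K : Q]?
[K : Q] = 6

The roots of x^3 - 765 are ∛765, ω∛765, ω^2∛765 where ω = e^(2πi/3) is a primitive cube root of unity, so K = Q(∛765, ω). Now [Q(∛765):Q] = 3 (since 765 is not a perfect cube, x^3 - 765 is irreducible) and [Q(ω):Q] = 2. Both 2 and 3 divide [K:Q], and [K:Q] ≤ 3·2 = 6, so [K:Q] = 6. (Equivalently: Q(∛765) ⊂ R but ω ∉ R, so [K : Q(∛765)] = 2.)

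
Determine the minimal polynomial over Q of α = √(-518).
m_α(x) = x^2 + 518

α satisfies α^2 + 518 = 0, so x^2 + 518 annihilates α. Since d = -518 is squarefree and ≠ 1, it is not a perfect square in Q, so x^2 + 518 has no rational root and is therefore irreducible over Q (a degree-2 polynomial over a field is irreducible iff it has no root). Hence m_α(x) = x^2 + 518.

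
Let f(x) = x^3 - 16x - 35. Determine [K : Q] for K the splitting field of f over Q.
[K : Q] = 6

By the rational root test, any rational root of the monic integer polynomial f(x) = x^3 - 16x - 35 must be an integer dividing the constant term -35, i.e. one of ±{1, 5, 7, 35}. Evaluating: f(1) = -50, f(-1) = -20, f(5) = 10, f(-5) = -80, f(7) = 196, f(-7) = -266, f(35) = 42280, f(-35) = -42350; none is 0, so f has no rational root and is therefore irreducible over Q (a cubic with no linear factor over a field is irreducible). For an irreducible cubic, the Galois group is A_3 or S_3 according as the discriminant disc(f) = -4a^3 - 27b^2 = -4·(-16)^3 - 27·(-35)^2 = -16691 is or is not a square in Q. Here disc(f) = -16691 is not a perfect square in Q, so the Galois group of f over Q is not contained in A_3 and must be all of S_3. The splitting field has degree |S_3| = 6 over Q, so [K : Q] = 6.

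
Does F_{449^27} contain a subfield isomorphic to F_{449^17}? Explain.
No: F_{449^17} is not a subfield of F_{449^27}

F_{p^m} embeds in F_{p^n} iff m | n. Here 17 ∤ 27 (since 27 = 1·17 + 10 with remainder 10 ≠ 0), so F_{449^17} is not a subfield of F_{449^27}. Equivalently: if it were, the tower law would give 17 = [F_{449^17}:F_449] dividing [F_{449^27}:F_449] = 27, contradiction.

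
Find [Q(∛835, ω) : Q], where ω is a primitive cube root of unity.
[Q(∛835, ω) : Q] = 6

[Q(∛835):Q] = 3 (min poly x^3 - 835, irreducible since 835 is not a perfect cube). [Q(ω):Q] = 2 (min poly x^2 + x + 1). Since Q(∛835) ⊂ R and ω ∉ R, we have ω ∉ Q(∛835), so x^2 + x + 1 remains irreducible over Q(∛835) and [Q(∛835, ω) : Q(∛835)] = 2. By the tower law, [Q(∛835, ω) : Q] = 3 · 2 = 6. (In fact Q(∛835, ω) is the splitting field of x^3 - 835 over Q.)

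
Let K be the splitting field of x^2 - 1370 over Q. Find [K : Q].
[K : Q] = 2

f(x) = x^2 - 1370 factors as (x - √1370)(x + √1370). The splitting field is K = Q(√1370). Since 1370 is squarefree and > 1, it is not a perfect square, so x^2 - 1370 is irreducible over Q and [Q(√1370) : Q] = 2. Hence [K : Q] = 2.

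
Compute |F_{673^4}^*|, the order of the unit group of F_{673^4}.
|F_{673^4}^*| = 205144679040

F_{673^4} has 673^4 = 205144679041 elements; its multiplicative group consists of all nonzero elements, so |F_{673^4}^*| = 205144679041 - 1 = 205144679040. (It is cyclic since any finite subgroup of the multiplicative group of a field is cyclic.)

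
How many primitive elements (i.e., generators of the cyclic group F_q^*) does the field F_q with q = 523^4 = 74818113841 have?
There are φ(74818113840) = 17980784640 primitive elements

F_q^* is cyclic of order q - 1 = 74818113840. A cyclic group of order m has exactly φ(m) generators. Here m = 74818113840 = 2^4 · 3^2 · 5 · 17 · 29 · 131 · 1609, so the number of primitive elements is φ(74818113840) = 17980784640.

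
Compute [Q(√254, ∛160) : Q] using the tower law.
[Q(√254, ∛160) : Q] = 6

Let L = Q(√254, ∛160). Since Q(√254) ⊂ L and [Q(√254):Q] = 2, the tower law gives 2 | [L:Q]. Likewise Q(∛160) ⊂ L with [Q(∛160):Q] = 3 (because 160 is not a perfect cube), so 3 | [L:Q]. As gcd(2,3) = 1, [L:Q] is divisible by 6. Conversely L is generated over Q by √254 and ∛160, so [L:Q] ≤ 2·3 = 6. Therefore [Q(√254, ∛160) : Q] = 6.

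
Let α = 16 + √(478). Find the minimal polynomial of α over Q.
m_α(x) = x^2 - 32x - 222

From α - 16 = √(478), squaring gives (α - 16)^2 = 478, i.e. α^2 - 32α + 256 = 478, so α^2 - 32α - 222 = 0. The discriminant of x^2 - 32x - 222 is (-32)^2 - 4·(-222) = 1024 + 888 = 1912, and 4·(478) is not a perfect square in Q since 478 is squarefree and ≠ 1. Hence x^2 - 32x - 222 is irreducible over Q and is the minimal polynomial of α.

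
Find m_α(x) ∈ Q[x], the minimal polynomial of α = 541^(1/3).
m_α(x) = x^3 - 541

α satisfies α^3 = 541, so x^3 - 541 annihilates α. By the rational root test, a rational root p/q (in lowest terms) of x^3 - 541 would satisfy p^3 = 541 q^3, forcing q = 1 and p^3 = 541; but 541 is not a perfect cube, contradiction. A monic cubic over Q with no rational root is irreducible (any nontrivial factorization would include a linear factor). Hence x^3 - 541 is the minimal polynomial of α, and in particular [Q(α):Q] = 3.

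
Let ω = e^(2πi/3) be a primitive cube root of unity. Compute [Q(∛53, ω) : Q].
[Q(∛53, ω) : Q] = 6

[Q(∛53):Q] = 3 (min poly x^3 - 53, irreducible since 53 is not a perfect cube). [Q(ω):Q] = 2 (min poly x^2 + x + 1). Since Q(∛53) ⊂ R and ω ∉ R, we have ω ∉ Q(∛53), so x^2 + x + 1 remains irreducible over Q(∛53) and [Q(∛53, ω) : Q(∛53)] = 2. By the tower law, [Q(∛53, ω) : Q] = 3 · 2 = 6. (In fact Q(∛53, ω) is the splitting field of x^3 - 53 over Q.)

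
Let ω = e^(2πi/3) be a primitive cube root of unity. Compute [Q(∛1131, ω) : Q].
[Q(∛1131, ω) : Q] = 6

[Q(∛1131):Q] = 3 (min poly x^3 - 1131, irreducible since 1131 is not a perfect cube). [Q(ω):Q] = 2 (min poly x^2 + x + 1). Since Q(∛1131) ⊂ R and ω ∉ R, we have ω ∉ Q(∛1131), so x^2 + x + 1 remains irreducible over Q(∛1131) and [Q(∛1131, ω) : Q(∛1131)] = 2. By the tower law, [Q(∛1131, ω) : Q] = 3 · 2 = 6. (In fact Q(∛1131, ω) is the splitting field of x^3 - 1131 over Q.)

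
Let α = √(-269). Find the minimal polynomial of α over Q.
m_α(x) = x^2 + 269

α satisfies α^2 + 269 = 0, so x^2 + 269 annihilates α. Since d = -269 is squarefree and ≠ 1, it is not a perfect square in Q, so x^2 + 269 has no rational root and is therefore irreducible over Q (a degree-2 polynomial over a field is irreducible iff it has no root). Hence m_α(x) = x^2 + 269.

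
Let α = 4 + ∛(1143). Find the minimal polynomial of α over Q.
m_α(x) = x^3 - 12x^2 + 48x - 1207

Set β = α - 4 = ∛(1143), so β^3 = 1143. Then (α - 4)^3 - 1143 = 0, i.e. α is a root of g(x) = (x - 4)^3 - 1143 = x^3 - 12x^2 + 48x - 1207. Since g(x) = h(x - 4) where h(x) = x^3 - 1143, and h is irreducible over Q (because 1143 is not a perfect cube, so h has no rational root, and a monic cubic with no rational root is irreducible), g is also irreducible (irreducibility is preserved under the substitution x → x - 4). Hence m_α(x) = x^3 - 12x^2 + 48x - 1207.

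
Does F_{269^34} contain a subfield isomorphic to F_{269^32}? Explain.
No: F_{269^32} is not a subfield of F_{269^34}

F_{p^m} embeds in F_{p^n} iff m | n. Here 32 ∤ 34 (since 34 = 1·32 + 2 with remainder 2 ≠ 0), so F_{269^32} is not a subfield of F_{269^34}. Equivalently: if it were, the tower law would give 32 = [F_{269^32}:F_269] dividing [F_{269^34}:F_269] = 34, contradiction.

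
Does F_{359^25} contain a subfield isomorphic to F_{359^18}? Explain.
No: F_{359^18} is not a subfield of F_{359^25}

F_{p^m} embeds in F_{p^n} iff m | n. Here 18 ∤ 25 (since 25 = 1·18 + 7 with remainder 7 ≠ 0), so F_{359^18} is not a subfield of F_{359^25}. Equivalently: if it were, the tower law would give 18 = [F_{359^18}:F_359] dividing [F_{359^25}:F_359] = 25, contradiction.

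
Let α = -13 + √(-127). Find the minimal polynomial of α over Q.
m_α(x) = x^2 + 26x + 296

From α + 13 = √(-127), squaring gives (α + 13)^2 = -127, i.e. α^2 + 26α + 169 = -127, so α^2 + 26α + 296 = 0. The discriminant of x^2 + 26x + 296 is (26)^2 - 4·(296) = 676 - 1184 = -508, and 4·(-127) is not a perfect square in Q since -127 is squarefree and ≠ 1. Hence x^2 + 26x + 296 is irreducible over Q and is the minimal polynomial of α.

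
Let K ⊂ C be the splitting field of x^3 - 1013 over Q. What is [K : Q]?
[K : Q] = 6

The roots of x^3 - 1013 are ∛1013, ω∛1013, ω^2∛1013 where ω = e^(2πi/3) is a primitive cube root of unity, so K = Q(∛1013, ω). Now [Q(∛1013):Q] = 3 (since 1013 is not a perfect cube, x^3 - 1013 is irreducible) and [Q(ω):Q] = 2. Both 2 and 3 divide [K:Q], and [K:Q] ≤ 3·2 = 6, so [K:Q] = 6. (Equivalently: Q(∛1013) ⊂ R but ω ∉ R, so [K : Q(∛1013)] = 2.)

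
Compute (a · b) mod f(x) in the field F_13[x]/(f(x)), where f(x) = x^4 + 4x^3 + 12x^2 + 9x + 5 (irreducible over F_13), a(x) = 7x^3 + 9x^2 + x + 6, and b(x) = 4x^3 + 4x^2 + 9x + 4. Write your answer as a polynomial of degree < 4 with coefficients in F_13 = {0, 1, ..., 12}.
a · b ≡ x^3 + 8x^2 + 4x + 8 (mod f(x))

Multiply in F_13[x]: a(x)·b(x) = (7x^3 + 9x^2 + x + 6)·(4x^3 + 4x^2 + 9x + 4) = 2x^6 + 12x^5 + 12x^4 + 7x^3 + 4x^2 + 6x + 11. This has degree ≥ 4, so divide by f(x) over F_13: 2x^6 + 12x^5 + 12x^4 + 7x^3 + 4x^2 + 6x + 11 = (2x^2 + 4x + 11)·(x^4 + 4x^3 + 12x^2 + 9x + 5) + (x^3 + 8x^2 + 4x + 8). Hence a·b ≡ x^3 + 8x^2 + 4x + 8 (mod f). (F_13[x]/(f) is a field with 13^4 = 28561 elements since f is irreducible of degree 4.)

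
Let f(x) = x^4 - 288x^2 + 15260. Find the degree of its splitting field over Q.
[K : Q] = 4

Solving the quadratic in x^2: x^2 = (288 ± √(288^2 - 4·15260))/2 = (288 ± √21904)/2 = (288 ± 148)/2, giving x^2 = 70 or x^2 = 218. So f(x) = (x^2 - 70)(x^2 - 218) and the roots of f are ±√70, ±√218. Hence the splitting field is K = Q(√70, √218). Since 70 and 218 are distinct squarefree integers > 1, their product 15260 is not a perfect square, so √218 ∉ Q(√70). By the tower law [K:Q] = [Q(√70,√218):Q(√70)] · [Q(√70):Q] = 2 · 2 = 4.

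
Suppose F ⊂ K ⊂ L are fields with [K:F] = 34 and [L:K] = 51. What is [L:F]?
[L:F] = 1734

The tower law says that for any tower of field extensions F ⊂ K ⊂ L with finite degrees, [L:F] = [L:K] · [K:F]. Here this gives [L:F] = 51 · 34 = 1734.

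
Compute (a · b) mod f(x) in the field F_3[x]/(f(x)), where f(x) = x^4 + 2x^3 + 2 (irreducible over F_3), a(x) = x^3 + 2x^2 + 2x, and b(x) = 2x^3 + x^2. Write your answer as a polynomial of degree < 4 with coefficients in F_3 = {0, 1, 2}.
a · b ≡ 2x^2 + x + 1 (mod f(x))

Multiply in F_3[x]: a(x)·b(x) = (x^3 + 2x^2 + 2x)·(2x^3 + x^2) = 2x^6 + 2x^5 + 2x^3. This has degree ≥ 4, so divide by f(x) over F_3: 2x^6 + 2x^5 + 2x^3 = (2x^2 + x + 1)·(x^4 + 2x^3 + 2) + (2x^2 + x + 1). Hence a·b ≡ 2x^2 + x + 1 (mod f). (F_3[x]/(f) is a field with 3^4 = 81 elements since f is irreducible of degree 4.)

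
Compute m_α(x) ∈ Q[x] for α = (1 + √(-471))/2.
m_α(x) = x^2 - x + 118

From 2α - 1 = √(-471), squaring gives (2α - 1)^2 = -471, i.e. 4α^2 - 4α + 1 = -471, so α^2 - α + (1 + 471)/4 = 0. Since -471 ≡ 1 (mod 4), (1 + 471)/4 = 118 ∈ Z. The polynomial x^2 - x + 118 has discriminant 1 - 4·(118) = -471, which is not a perfect square in Q (d = -471 is squarefree and ≠ 1), so x^2 - x + 118 is irreducible over Q. It is the minimal polynomial of α.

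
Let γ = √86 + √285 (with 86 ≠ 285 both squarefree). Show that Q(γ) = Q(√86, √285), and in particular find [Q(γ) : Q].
[Q(γ) : Q] = 4 (equivalently, Q(γ) = Q(√86, √285))

Obviously Q(γ) ⊆ Q(√86, √285), and [Q(√86, √285):Q] = 4 (since 86, 285 are distinct squarefree integers > 1 with 24510 not a perfect square). To show equality we compute the minimal polynomial of γ. From γ = √86 + √285: γ^2 = 86 + 2√(24510) + 285 = 371 + 2√(24510), so γ^2 - 371 = 2√(24510); squaring, (γ^2 - 371)^2 = 4·24510, i.e. γ^4 - 742γ^2 + 137641 - 98040 = 0, i.e. γ^4 - 742γ^2 + 39601 = 0. So γ is a root of x^4 - 742x^2 + 39601. This polynomial is irreducible over Q: it has no rational root (each ±√86 ± √285 is irrational), and any factorization into two quadratics over Q would force √(24510) ∈ Q (pairing opposite roots) or √86, √285 ∈ Q (other pairings), all impossible. Hence [Q(γ):Q] = 4 = [Q(√86, √285):Q], so Q(γ) = Q(√86, √285).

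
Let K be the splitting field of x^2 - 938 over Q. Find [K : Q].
[K : Q] = 2

f(x) = x^2 - 938 factors as (x - √938)(x + √938). The splitting field is K = Q(√938). Since 938 is squarefree and > 1, it is not a perfect square, so x^2 - 938 is irreducible over Q and [Q(√938) : Q] = 2. Hence [K : Q] = 2.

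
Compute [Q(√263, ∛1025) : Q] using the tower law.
[Q(√263, ∛1025) : Q] = 6

Let L = Q(√263, ∛1025). Since Q(√263) ⊂ L and [Q(√263):Q] = 2, the tower law gives 2 | [L:Q]. Likewise Q(∛1025) ⊂ L with [Q(∛1025):Q] = 3 (because 1025 is not a perfect cube), so 3 | [L:Q]. As gcd(2,3) = 1, [L:Q] is divisible by 6. Conversely L is generated over Q by √263 and ∛1025, so [L:Q] ≤ 2·3 = 6. Therefore [Q(√263, ∛1025) : Q] = 6.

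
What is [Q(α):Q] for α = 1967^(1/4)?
[Q(α):Q] = 4

α is a root of x^4 - 1967. By Eisenstein's criterion at the prime p = 7 (which divides the constant term 1967 but p^2 = 49 does not, since 1967 is squarefree), x^4 - 1967 is irreducible over Q. Hence [Q(α):Q] = 4.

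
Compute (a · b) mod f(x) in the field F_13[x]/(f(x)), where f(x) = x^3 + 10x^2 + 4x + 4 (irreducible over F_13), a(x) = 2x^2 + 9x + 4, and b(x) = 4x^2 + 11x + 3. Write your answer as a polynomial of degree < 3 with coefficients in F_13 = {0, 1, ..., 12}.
a · b ≡ 10x^2 + 10x + 9 (mod f(x))

Multiply in F_13[x]: a(x)·b(x) = (2x^2 + 9x + 4)·(4x^2 + 11x + 3) = 8x^4 + 6x^3 + 4x^2 + 6x + 12. This has degree ≥ 3, so divide by f(x) over F_13: 8x^4 + 6x^3 + 4x^2 + 6x + 12 = (8x + 4)·(x^3 + 10x^2 + 4x + 4) + (10x^2 + 10x + 9). Hence a·b ≡ 10x^2 + 10x + 9 (mod f). (F_13[x]/(f) is a field with 13^3 = 2197 elements since f is irreducible of degree 3.)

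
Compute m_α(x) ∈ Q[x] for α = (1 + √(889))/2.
m_α(x) = x^2 - x - 222

From 2α - 1 = √(889), squaring gives (2α - 1)^2 = 889, i.e. 4α^2 - 4α + 1 = 889, so α^2 - α + (1 - 889)/4 = 0. Since 889 ≡ 1 (mod 4), (1 - 889)/4 = -222 ∈ Z. The polynomial x^2 - x - 222 has discriminant 1 - 4·(-222) = 889, which is not a perfect square in Q (d = 889 is squarefree and ≠ 1), so x^2 - x - 222 is irreducible over Q. It is the minimal polynomial of α.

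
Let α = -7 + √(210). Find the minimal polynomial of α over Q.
m_α(x) = x^2 + 14x - 161

From α + 7 = √(210), squaring gives (α + 7)^2 = 210, i.e. α^2 + 14α + 49 = 210, so α^2 + 14α - 161 = 0. The discriminant of x^2 + 14x - 161 is (14)^2 - 4·(-161) = 196 + 644 = 840, and 4·(210) is not a perfect square in Q since 210 is squarefree and ≠ 1. Hence x^2 + 14x - 161 is irreducible over Q and is the minimal polynomial of α.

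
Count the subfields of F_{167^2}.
F_{167^2} has 2 subfields

The subfields of F_{p^n} are exactly the fields F_{p^d} for d | n (each is the fixed field of the unique index-d subgroup of Gal(F_{p^n}/F_p) ≅ Z/nZ). The divisors of n = 2 are {1, 2}, giving 2 subfields: F_{167^1}, F_{167^2}.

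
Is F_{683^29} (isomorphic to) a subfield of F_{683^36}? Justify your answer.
No: F_{683^29} is not a subfield of F_{683^36}

F_{p^m} embeds in F_{p^n} iff m | n. Here 29 ∤ 36 (since 36 = 1·29 + 7 with remainder 7 ≠ 0), so F_{683^29} is not a subfield of F_{683^36}. Equivalently: if it were, the tower law would give 29 = [F_{683^29}:F_683] dividing [F_{683^36}:F_683] = 36, contradiction.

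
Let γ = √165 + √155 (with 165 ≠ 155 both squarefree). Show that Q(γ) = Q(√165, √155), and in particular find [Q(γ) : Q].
[Q(γ) : Q] = 4 (equivalently, Q(γ) = Q(√165, √155))

Obviously Q(γ) ⊆ Q(√165, √155), and [Q(√165, √155):Q] = 4 (since 165, 155 are distinct squarefree integers > 1 with 25575 not a perfect square). To show equality we compute the minimal polynomial of γ. From γ = √165 + √155: γ^2 = 165 + 2√(25575) + 155 = 320 + 2√(25575), so γ^2 - 320 = 2√(25575); squaring, (γ^2 - 320)^2 = 4·25575, i.e. γ^4 - 640γ^2 + 102400 - 102300 = 0, i.e. γ^4 - 640γ^2 + 100 = 0. So γ is a root of x^4 - 640x^2 + 100. This polynomial is irreducible over Q: it has no rational root (each ±√165 ± √155 is irrational), and any factorization into two quadratics over Q would force √(25575) ∈ Q (pairing opposite roots) or √165, √155 ∈ Q (other pairings), all impossible. Hence [Q(γ):Q] = 4 = [Q(√165, √155):Q], so Q(γ) = Q(√165, √155).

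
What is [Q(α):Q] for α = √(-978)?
[Q(α):Q] = 2

[Q(α):Q] equals the degree of the minimal polynomial of α. Here α^2 = -978 and x^2 + 978 is irreducible (d = -978 is squarefree, ≠ 1, hence not a square), so deg(m_α) = 2. Thus [Q(α):Q] = 2.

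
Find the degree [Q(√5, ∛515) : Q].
[Q(√5, ∛515) : Q] = 6

Let L = Q(√5, ∛515). Since Q(√5) ⊂ L and [Q(√5):Q] = 2, the tower law gives 2 | [L:Q]. Likewise Q(∛515) ⊂ L with [Q(∛515):Q] = 3 (because 515 is not a perfect cube), so 3 | [L:Q]. As gcd(2,3) = 1, [L:Q] is divisible by 6. Conversely L is generated over Q by √5 and ∛515, so [L:Q] ≤ 2·3 = 6. Therefore [Q(√5, ∛515) : Q] = 6.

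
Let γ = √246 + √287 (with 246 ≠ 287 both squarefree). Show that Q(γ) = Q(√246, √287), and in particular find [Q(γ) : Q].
[Q(γ) : Q] = 4 (equivalently, Q(γ) = Q(√246, √287))

Obviously Q(γ) ⊆ Q(√246, √287), and [Q(√246, √287):Q] = 4 (since 246, 287 are distinct squarefree integers > 1 with 70602 not a perfect square). To show equality we compute the minimal polynomial of γ. From γ = √246 + √287: γ^2 = 246 + 2√(70602) + 287 = 533 + 2√(70602), so γ^2 - 533 = 2√(70602); squaring, (γ^2 - 533)^2 = 4·70602, i.e. γ^4 - 1066γ^2 + 284089 - 282408 = 0, i.e. γ^4 - 1066γ^2 + 1681 = 0. So γ is a root of x^4 - 1066x^2 + 1681. This polynomial is irreducible over Q: it has no rational root (each ±√246 ± √287 is irrational), and any factorization into two quadratics over Q would force √(70602) ∈ Q (pairing opposite roots) or √246, √287 ∈ Q (other pairings), all impossible. Hence [Q(γ):Q] = 4 = [Q(√246, √287):Q], so Q(γ) = Q(√246, √287).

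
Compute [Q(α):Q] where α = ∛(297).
[Q(α):Q] = 3

The minimal polynomial of α is x^3 - 297, irreducible over Q since 297 is not a perfect cube (so x^3 - 297 has no rational root). Hence [Q(α):Q] = deg(m_α) = 3.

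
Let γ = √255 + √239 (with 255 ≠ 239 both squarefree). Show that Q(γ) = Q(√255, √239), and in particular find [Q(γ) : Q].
[Q(γ) : Q] = 4 (equivalently, Q(γ) = Q(√255, √239))

Obviously Q(γ) ⊆ Q(√255, √239), and [Q(√255, √239):Q] = 4 (since 255, 239 are distinct squarefree integers > 1 with 60945 not a perfect square). To show equality we compute the minimal polynomial of γ. From γ = √255 + √239: γ^2 = 255 + 2√(60945) + 239 = 494 + 2√(60945), so γ^2 - 494 = 2√(60945); squaring, (γ^2 - 494)^2 = 4·60945, i.e. γ^4 - 988γ^2 + 244036 - 243780 = 0, i.e. γ^4 - 988γ^2 + 256 = 0. So γ is a root of x^4 - 988x^2 + 256. This polynomial is irreducible over Q: it has no rational root (each ±√255 ± √239 is irrational), and any factorization into two quadratics over Q would force √(60945) ∈ Q (pairing opposite roots) or √255, √239 ∈ Q (other pairings), all impossible. Hence [Q(γ):Q] = 4 = [Q(√255, √239):Q], so Q(γ) = Q(√255, √239).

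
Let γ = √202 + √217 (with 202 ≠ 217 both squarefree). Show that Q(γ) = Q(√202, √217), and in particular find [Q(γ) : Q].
[Q(γ) : Q] = 4 (equivalently, Q(γ) = Q(√202, √217))

Obviously Q(γ) ⊆ Q(√202, √217), and [Q(√202, √217):Q] = 4 (since 202, 217 are distinct squarefree integers > 1 with 43834 not a perfect square). To show equality we compute the minimal polynomial of γ. From γ = √202 + √217: γ^2 = 202 + 2√(43834) + 217 = 419 + 2√(43834), so γ^2 - 419 = 2√(43834); squaring, (γ^2 - 419)^2 = 4·43834, i.e. γ^4 - 838γ^2 + 175561 - 175336 = 0, i.e. γ^4 - 838γ^2 + 225 = 0. So γ is a root of x^4 - 838x^2 + 225. This polynomial is irreducible over Q: it has no rational root (each ±√202 ± √217 is irrational), and any factorization into two quadratics over Q would force √(43834) ∈ Q (pairing opposite roots) or √202, √217 ∈ Q (other pairings), all impossible. Hence [Q(γ):Q] = 4 = [Q(√202, √217):Q], so Q(γ) = Q(√202, √217).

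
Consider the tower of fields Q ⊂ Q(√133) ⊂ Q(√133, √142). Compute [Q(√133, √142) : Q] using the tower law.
[Q(√133, √142) : Q] = 4

[Q(√133):Q] = 2 (min poly x^2 - 133, irreducible since 133 is squarefree > 1). For the top step, suppose √142 ∈ Q(√133), say √142 = c + d√133 with c, d ∈ Q. Squaring: 142 = c^2 + 133d^2 + 2cd√133. Since √133 ∉ Q this forces 2cd = 0. If d = 0 then √142 = c ∈ Q, contradicting 142 squarefree > 1. If c = 0 then 142 = 133d^2, so 133·142 = (133d)^2 is a perfect square in Q — but 133·142 = 18886 is not a perfect square (since 133 and 142 are distinct squarefree integers). Contradiction. Hence √142 ∉ Q(√133), so x^2 - 142 stays irreducible over Q(√133) and [Q(√133, √142) : Q(√133)] = 2. By the tower law, [Q(√133, √142) : Q] = 2 · 2 = 4.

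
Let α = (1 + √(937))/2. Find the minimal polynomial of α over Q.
m_α(x) = x^2 - x - 234

From 2α - 1 = √(937), squaring gives (2α - 1)^2 = 937, i.e. 4α^2 - 4α + 1 = 937, so α^2 - α + (1 - 937)/4 = 0. Since 937 ≡ 1 (mod 4), (1 - 937)/4 = -234 ∈ Z. The polynomial x^2 - x - 234 has discriminant 1 - 4·(-234) = 937, which is not a perfect square in Q (d = 937 is squarefree and ≠ 1), so x^2 - x - 234 is irreducible over Q. It is the minimal polynomial of α.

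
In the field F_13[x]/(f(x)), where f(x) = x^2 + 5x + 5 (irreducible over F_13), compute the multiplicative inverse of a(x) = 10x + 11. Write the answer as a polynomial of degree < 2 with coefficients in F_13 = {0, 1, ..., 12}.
a(x)^(-1) ≡ 7x (mod f(x))

Since f is irreducible over F_13, F_13[x]/(f) is a field and a(x) ≠ 0 has an inverse. Apply the extended Euclidean algorithm to f(x) and a(x) in F_13[x]: f(x) = (4x)·a(x) + (5). The last nonzero remainder is the constant 5 = gcd(f, a) in F_13. Back-substituting through the division chain expresses 5 = s(x)·a(x) + t(x)·f(x) with s(x) ≡ 9x (mod f), so (9x)·a(x) ≡ 5 (mod f). Multiplying by 5^(-1) ≡ 8 in F_13 gives a(x)^(-1) ≡ 8·(9x) ≡ 7x (mod f). Check: (10x + 11)·(7x) = 5x^2 + 12x ≡ 1 (mod x^2 + 5x + 5).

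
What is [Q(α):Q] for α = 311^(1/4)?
[Q(α):Q] = 4

α is a root of x^4 - 311. By Eisenstein's criterion at the prime p = 311 (which divides the constant term 311 but p^2 = 96721 does not, since 311 is squarefree), x^4 - 311 is irreducible over Q. Hence [Q(α):Q] = 4.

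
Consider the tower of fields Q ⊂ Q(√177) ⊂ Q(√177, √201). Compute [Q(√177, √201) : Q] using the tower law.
[Q(√177, √201) : Q] = 4

[Q(√177):Q] = 2 (min poly x^2 - 177, irreducible since 177 is squarefree > 1). For the top step, suppose √201 ∈ Q(√177), say √201 = c + d√177 with c, d ∈ Q. Squaring: 201 = c^2 + 177d^2 + 2cd√177. Since √177 ∉ Q this forces 2cd = 0. If d = 0 then √201 = c ∈ Q, contradicting 201 squarefree > 1. If c = 0 then 201 = 177d^2, so 177·201 = (177d)^2 is a perfect square in Q — but 177·201 = 35577 is not a perfect square (since 177 and 201 are distinct squarefree integers). Contradiction. Hence √201 ∉ Q(√177), so x^2 - 201 stays irreducible over Q(√177) and [Q(√177, √201) : Q(√177)] = 2. By the tower law, [Q(√177, √201) : Q] = 2 · 2 = 4.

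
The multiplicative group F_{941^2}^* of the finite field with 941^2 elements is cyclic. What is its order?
|F_{941^2}^*| = 885480

F_{941^2} has 941^2 = 885481 elements; its multiplicative group consists of all nonzero elements, so |F_{941^2}^*| = 885481 - 1 = 885480. (It is cyclic since any finite subgroup of the multiplicative group of a field is cyclic.)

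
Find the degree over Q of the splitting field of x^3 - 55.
[K : Q] = 6

The roots of x^3 - 55 are ∛55, ω∛55, ω^2∛55 where ω = e^(2πi/3) is a primitive cube root of unity, so K = Q(∛55, ω). Now [Q(∛55):Q] = 3 (since 55 is not a perfect cube, x^3 - 55 is irreducible) and [Q(ω):Q] = 2. Both 2 and 3 divide [K:Q], and [K:Q] ≤ 3·2 = 6, so [K:Q] = 6. (Equivalently: Q(∛55) ⊂ R but ω ∉ R, so [K : Q(∛55)] = 2.)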